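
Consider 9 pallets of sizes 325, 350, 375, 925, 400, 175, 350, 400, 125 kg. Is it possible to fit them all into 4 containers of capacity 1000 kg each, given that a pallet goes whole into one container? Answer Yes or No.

A valid assignment using 4 containers:
  container 1: 925 = 925
  container 2: 400 + 400 + 175 = 975
  container 3: 375 + 350 + 125 = 850
  container 4: 350 + 325 = 675
Every load is within 1000 kg, so 4 containers suffice.

Yes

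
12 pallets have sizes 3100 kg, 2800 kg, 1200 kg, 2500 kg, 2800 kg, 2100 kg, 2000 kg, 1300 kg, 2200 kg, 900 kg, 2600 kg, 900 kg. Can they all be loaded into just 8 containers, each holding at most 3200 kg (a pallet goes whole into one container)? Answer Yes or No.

No

Total = 24400 kg; ⌈24400/3200⌉ = 8.
The bound of 8 does not rule out 8, but exhaustive search shows no assignment into 8 containers of capacity 3200 kg exists — the minimum is 9.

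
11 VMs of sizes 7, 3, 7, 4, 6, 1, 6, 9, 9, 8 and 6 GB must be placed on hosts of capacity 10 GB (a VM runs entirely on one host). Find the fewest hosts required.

8

Total = 9 + 9 + 8 + 7 + 7 + 6 + 6 + 6 + 4 + 3 + 1 = 66 GB.
Lower bound: ⌈66/10⌉ = 7 hosts.
Also, 8 VMs each exceed 5 GB, and no two of those can share a host, so at least 8 hosts are needed.
A packing using 8 hosts:
  host 1: 9 + 1 = 10
  host 2: 9 = 9
  host 3: 8 = 8
  host 4: 7 + 3 = 10
  host 5: 7 = 7
  host 6: 6 + 4 = 10
  host 7: 6 = 6
  host 8: 6 = 6
This matches the lower bound, so 8 is optimal.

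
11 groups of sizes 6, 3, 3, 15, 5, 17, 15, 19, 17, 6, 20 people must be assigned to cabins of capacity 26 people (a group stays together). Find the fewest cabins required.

6

Total = 20 + 19 + 17 + 17 + 15 + 15 + 6 + 6 + 5 + 3 + 3 = 126 people.
Lower bound: ⌈126/26⌉ = 5 cabins.
Also, 6 groups each exceed 13 people, and no two of those can share a cabin, so at least 6 cabins are needed.
A packing using 6 cabins:
  cabin 1: 20 + 6 = 26
  cabin 2: 19 + 6 = 25
  cabin 3: 17 + 5 + 3 = 25
  cabin 4: 17 + 3 = 20
  cabin 5: 15 = 15
  cabin 6: 15 = 15
This matches the lower bound, so 6 is optimal.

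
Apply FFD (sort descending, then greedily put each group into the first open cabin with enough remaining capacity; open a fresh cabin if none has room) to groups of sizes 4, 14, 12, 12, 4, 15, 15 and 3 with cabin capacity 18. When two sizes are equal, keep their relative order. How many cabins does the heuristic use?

5

Sorted descending: 15, 15, 14, 12, 12, 4, 4, 3.
  15 → cabin 1 (new)  [load 15/18]
  15 → cabin 2 (new)  [load 15/18]
  14 → cabin 3 (new)  [load 14/18]
  12 → cabin 4 (new)  [load 12/18]
  12 → cabin 5 (new)  [load 12/18]
  4 → cabin 3  [load 18/18]
  4 → cabin 4  [load 16/18]
  3 → cabin 1  [load 18/18]
5 cabins opened.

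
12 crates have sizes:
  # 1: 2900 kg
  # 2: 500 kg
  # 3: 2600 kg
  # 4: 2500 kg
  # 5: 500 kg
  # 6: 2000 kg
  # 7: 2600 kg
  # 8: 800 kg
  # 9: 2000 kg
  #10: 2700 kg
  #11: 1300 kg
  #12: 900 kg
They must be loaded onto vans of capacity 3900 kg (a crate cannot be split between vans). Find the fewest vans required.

7

Total = 2900 + 2700 + 2600 + 2600 + 2500 + 2000 + 2000 + 1300 + 900 + 800 + 500 + 500 = 21300 kg.
Lower bound: ⌈21300/3900⌉ = 6 vans.
Also, 7 crates each exceed 1950 kg, and no two of those can share a van, so at least 7 vans are needed.
A packing using 7 vans:
  van 1: 2900 + 900 = 3800
  van 2: 2700 + 800 = 3500
  van 3: 2600 + 1300 = 3900
  van 4: 2600 + 500 + 500 = 3600
  van 5: 2500 = 2500
  van 6: 2000 = 2000
  van 7: 2000 = 2000
This matches the lower bound, so 7 is optimal.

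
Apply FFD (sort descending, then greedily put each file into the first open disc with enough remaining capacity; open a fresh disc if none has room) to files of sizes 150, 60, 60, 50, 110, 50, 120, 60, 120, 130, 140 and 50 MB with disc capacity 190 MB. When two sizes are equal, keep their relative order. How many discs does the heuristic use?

7

Sorted descending: 150, 140, 130, 120, 120, 110, 60, 60, 60, 50, 50, 50.
  150 → disc 1 (new)  [load 150/190]
  140 → disc 2 (new)  [load 140/190]
  130 → disc 3 (new)  [load 130/190]
  120 → disc 4 (new)  [load 120/190]
  120 → disc 5 (new)  [load 120/190]
  110 → disc 6 (new)  [load 110/190]
  60 → disc 3  [load 190/190]
  60 → disc 4  [load 180/190]
  60 → disc 5  [load 180/190]
  50 → disc 2  [load 190/190]
  50 → disc 6  [load 160/190]
  50 → disc 7 (new)  [load 50/190]
7 discs opened.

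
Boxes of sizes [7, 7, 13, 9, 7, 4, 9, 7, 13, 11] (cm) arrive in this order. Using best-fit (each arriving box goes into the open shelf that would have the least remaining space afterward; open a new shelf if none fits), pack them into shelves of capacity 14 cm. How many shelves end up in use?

  7 → shelf 1 (new)  [load 7/14]
  7 → shelf 1  [load 14/14]
  13 → shelf 2 (new)  [load 13/14]
  9 → shelf 3 (new)  [load 9/14]
  7 → shelf 4 (new)  [load 7/14]
  4 → shelf 3  [load 13/14]
  9 → shelf 5 (new)  [load 9/14]
  7 → shelf 4  [load 14/14]
  13 → shelf 6 (new)  [load 13/14]
  11 → shelf 7 (new)  [load 11/14]
7 shelves opened.

7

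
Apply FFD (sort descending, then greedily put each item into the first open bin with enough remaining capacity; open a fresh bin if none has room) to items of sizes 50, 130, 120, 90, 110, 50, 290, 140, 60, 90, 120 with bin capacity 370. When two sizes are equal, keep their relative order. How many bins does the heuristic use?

Sorted descending: 290, 140, 130, 120, 120, 110, 90, 90, 60, 50, 50.
  290 → bin 1 (new)  [load 290/370]
  140 → bin 2 (new)  [load 140/370]
  130 → bin 2  [load 270/370]
  120 → bin 3 (new)  [load 120/370]
  120 → bin 3  [load 240/370]
  110 → bin 3  [load 350/370]
  90 → bin 2  [load 360/370]
  90 → bin 4 (new)  [load 90/370]
  60 → bin 1  [load 350/370]
  50 → bin 4  [load 140/370]
  50 → bin 4  [load 190/370]
4 bins opened.

4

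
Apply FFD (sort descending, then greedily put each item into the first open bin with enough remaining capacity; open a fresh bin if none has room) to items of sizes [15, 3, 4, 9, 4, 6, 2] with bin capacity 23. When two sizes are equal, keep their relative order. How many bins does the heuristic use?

Sorted descending: 15, 9, 6, 4, 4, 3, 2.
  15 → bin 1 (new)  [load 15/23]
  9 → bin 2 (new)  [load 9/23]
  6 → bin 1  [load 21/23]
  4 → bin 2  [load 13/23]
  4 → bin 2  [load 17/23]
  3 → bin 2  [load 20/23]
  2 → bin 1  [load 23/23]
2 bins opened.

2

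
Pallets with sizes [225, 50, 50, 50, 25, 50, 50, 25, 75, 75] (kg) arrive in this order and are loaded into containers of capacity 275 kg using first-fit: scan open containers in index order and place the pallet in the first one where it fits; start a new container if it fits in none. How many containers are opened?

3

  225 → container 1 (new)  [load 225/275]
  50 → container 1  [load 275/275]
  50 → container 2 (new)  [load 50/275]
  50 → container 2  [load 100/275]
  25 → container 2  [load 125/275]
  50 → container 2  [load 175/275]
  50 → container 2  [load 225/275]
  25 → container 2  [load 250/275]
  75 → container 3 (new)  [load 75/275]
  75 → container 3  [load 150/275]
3 containers opened.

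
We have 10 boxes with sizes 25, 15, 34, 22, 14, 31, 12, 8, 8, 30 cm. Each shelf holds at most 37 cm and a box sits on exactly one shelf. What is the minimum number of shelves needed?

Total = 34 + 31 + 30 + 25 + 22 + 15 + 14 + 12 + 8 + 8 = 199 cm.
Lower bound: ⌈199/37⌉ = 6 shelves.
A packing using 6 shelves:
  shelf 1: 34 = 34
  shelf 2: 31 = 31
  shelf 3: 30 = 30
  shelf 4: 25 + 12 = 37
  shelf 5: 22 + 15 = 37
  shelf 6: 14 + 8 + 8 = 30
This matches the lower bound, so 6 is optimal.

6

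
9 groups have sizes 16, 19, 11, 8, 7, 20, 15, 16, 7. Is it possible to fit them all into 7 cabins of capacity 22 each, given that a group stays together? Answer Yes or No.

A valid assignment using 7 cabins:
  cabin 1: 20 = 20
  cabin 2: 19 = 19
  cabin 3: 16 = 16
  cabin 4: 16 = 16
  cabin 5: 15 + 7 = 22
  cabin 6: 11 + 8 = 19
  cabin 7: 7 = 7
Every load is within 22, so 7 cabins suffice.

Yes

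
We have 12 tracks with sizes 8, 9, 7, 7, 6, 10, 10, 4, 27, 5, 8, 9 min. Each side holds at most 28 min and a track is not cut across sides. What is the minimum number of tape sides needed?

Total = 27 + 10 + 10 + 9 + 9 + 8 + 8 + 7 + 7 + 6 + 5 + 4 = 110 min.
Lower bound: ⌈110/28⌉ = 4 tape sides.
A packing using 4 tape sides:
  side 1: 27 = 27
  side 2: 10 + 10 + 8 = 28
  side 3: 9 + 9 + 6 + 4 = 28
  side 4: 8 + 7 + 7 + 5 = 27
This matches the lower bound, so 4 is optimal.

4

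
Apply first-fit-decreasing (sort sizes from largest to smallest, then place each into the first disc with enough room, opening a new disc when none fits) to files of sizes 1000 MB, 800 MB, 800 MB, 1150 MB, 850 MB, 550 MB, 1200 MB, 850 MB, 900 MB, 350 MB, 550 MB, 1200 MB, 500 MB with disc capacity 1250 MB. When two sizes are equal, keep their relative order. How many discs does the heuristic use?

11

Sorted descending: 1200, 1200, 1150, 1000, 900, 850, 850, 800, 800, 550, 550, 500, 350.
  1200 → disc 1 (new)  [load 1200/1250]
  1200 → disc 2 (new)  [load 1200/1250]
  1150 → disc 3 (new)  [load 1150/1250]
  1000 → disc 4 (new)  [load 1000/1250]
  900 → disc 5 (new)  [load 900/1250]
  850 → disc 6 (new)  [load 850/1250]
  850 → disc 7 (new)  [load 850/1250]
  800 → disc 8 (new)  [load 800/1250]
  800 → disc 9 (new)  [load 800/1250]
  550 → disc 10 (new)  [load 550/1250]
  550 → disc 10  [load 1100/1250]
  500 → disc 11 (new)  [load 500/1250]
  350 → disc 5  [load 1250/1250]
11 discs opened.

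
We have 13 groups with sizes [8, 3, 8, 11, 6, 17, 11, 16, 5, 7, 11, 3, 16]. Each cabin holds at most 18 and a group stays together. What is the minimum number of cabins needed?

Total = 17 + 16 + 16 + 11 + 11 + 11 + 8 + 8 + 7 + 6 + 5 + 3 + 3 = 122.
Lower bound: ⌈122/18⌉ = 7 cabins.
A packing using 8 cabins:
  cabin 1: 17 = 17
  cabin 2: 16 = 16
  cabin 3: 16 = 16
  cabin 4: 11 + 7 = 18
  cabin 5: 11 + 6 = 17
  cabin 6: 11 + 5 = 16
  cabin 7: 8 + 8 = 16
  cabin 8: 3 + 3 = 6
No arrangement into 7 cabins stays within capacity, so 8 is optimal.

8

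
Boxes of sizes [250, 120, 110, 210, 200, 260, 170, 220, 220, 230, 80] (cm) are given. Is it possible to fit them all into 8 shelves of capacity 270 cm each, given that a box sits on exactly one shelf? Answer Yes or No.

Total = 2070 cm; ⌈2070/270⌉ = 8.
The bound of 8 does not rule out 8, but exhaustive search shows no assignment into 8 shelves of capacity 270 cm exists — the minimum is 9.

No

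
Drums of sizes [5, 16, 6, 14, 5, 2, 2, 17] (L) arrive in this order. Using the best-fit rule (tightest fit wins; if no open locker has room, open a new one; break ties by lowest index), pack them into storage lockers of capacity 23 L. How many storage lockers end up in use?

3

  5 → locker 1 (new)  [load 5/23]
  16 → locker 1  [load 21/23]
  6 → locker 2 (new)  [load 6/23]
  14 → locker 2  [load 20/23]
  5 → locker 3 (new)  [load 5/23]
  2 → locker 1  [load 23/23]
  2 → locker 2  [load 22/23]
  17 → locker 3  [load 22/23]
3 storage lockers opened.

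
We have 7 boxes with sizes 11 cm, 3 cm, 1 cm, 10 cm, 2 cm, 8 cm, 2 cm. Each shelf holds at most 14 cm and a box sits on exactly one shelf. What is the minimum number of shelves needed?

3

Total = 11 + 10 + 8 + 3 + 2 + 2 + 1 = 37 cm.
Lower bound: ⌈37/14⌉ = 3 shelves.
A packing using 3 shelves:
  shelf 1: 11 + 3 = 14
  shelf 2: 10 + 2 + 2 = 14
  shelf 3: 8 + 1 = 9
This matches the lower bound, so 3 is optimal.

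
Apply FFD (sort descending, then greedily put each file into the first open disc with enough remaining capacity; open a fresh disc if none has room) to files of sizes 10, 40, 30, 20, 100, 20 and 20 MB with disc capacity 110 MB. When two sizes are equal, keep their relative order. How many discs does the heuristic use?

Sorted descending: 100, 40, 30, 20, 20, 20, 10.
  100 → disc 1 (new)  [load 100/110]
  40 → disc 2 (new)  [load 40/110]
  30 → disc 2  [load 70/110]
  20 → disc 2  [load 90/110]
  20 → disc 2  [load 110/110]
  20 → disc 3 (new)  [load 20/110]
  10 → disc 1  [load 110/110]
3 discs opened.

3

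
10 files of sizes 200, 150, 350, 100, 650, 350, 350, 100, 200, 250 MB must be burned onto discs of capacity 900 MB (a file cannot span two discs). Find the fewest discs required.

3

Total = 650 + 350 + 350 + 350 + 250 + 200 + 200 + 150 + 100 + 100 = 2700 MB.
Lower bound: ⌈2700/900⌉ = 3 discs.
A packing using 3 discs:
  disc 1: 650 + 250 = 900
  disc 2: 350 + 350 + 200 = 900
  disc 3: 350 + 200 + 150 + 100 + 100 = 900
This matches the lower bound, so 3 is optimal.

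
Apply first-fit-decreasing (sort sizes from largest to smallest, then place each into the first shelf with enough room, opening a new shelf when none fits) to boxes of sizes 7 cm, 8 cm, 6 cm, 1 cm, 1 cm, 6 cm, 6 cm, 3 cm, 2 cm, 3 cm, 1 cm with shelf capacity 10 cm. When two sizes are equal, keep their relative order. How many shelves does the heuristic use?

5

Sorted descending: 8, 7, 6, 6, 6, 3, 3, 2, 1, 1, 1.
  8 → shelf 1 (new)  [load 8/10]
  7 → shelf 2 (new)  [load 7/10]
  6 → shelf 3 (new)  [load 6/10]
  6 → shelf 4 (new)  [load 6/10]
  6 → shelf 5 (new)  [load 6/10]
  3 → shelf 2  [load 10/10]
  3 → shelf 3  [load 9/10]
  2 → shelf 1  [load 10/10]
  1 → shelf 3  [load 10/10]
  1 → shelf 4  [load 7/10]
  1 → shelf 4  [load 8/10]
5 shelves opened.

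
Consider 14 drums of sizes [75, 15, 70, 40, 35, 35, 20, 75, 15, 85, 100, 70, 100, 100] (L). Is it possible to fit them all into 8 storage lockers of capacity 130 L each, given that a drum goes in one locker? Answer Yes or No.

A valid assignment using 8 storage lockers:
  locker 1: 100 + 20 = 120
  locker 2: 100 + 15 + 15 = 130
  locker 3: 100 = 100
  locker 4: 85 + 40 = 125
  locker 5: 75 + 35 = 110
  locker 6: 75 + 35 = 110
  locker 7: 70 = 70
  locker 8: 70 = 70
Every load is within 130 L, so 8 storage lockers suffice.

Yes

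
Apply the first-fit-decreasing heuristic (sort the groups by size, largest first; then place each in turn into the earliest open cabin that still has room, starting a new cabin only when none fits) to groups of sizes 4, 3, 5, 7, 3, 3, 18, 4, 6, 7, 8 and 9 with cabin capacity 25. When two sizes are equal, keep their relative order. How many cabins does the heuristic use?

4

Sorted descending: 18, 9, 8, 7, 7, 6, 5, 4, 4, 3, 3, 3.
  18 → cabin 1 (new)  [load 18/25]
  9 → cabin 2 (new)  [load 9/25]
  8 → cabin 2  [load 17/25]
  7 → cabin 1  [load 25/25]
  7 → cabin 2  [load 24/25]
  6 → cabin 3 (new)  [load 6/25]
  5 → cabin 3  [load 11/25]
  4 → cabin 3  [load 15/25]
  4 → cabin 3  [load 19/25]
  3 → cabin 3  [load 22/25]
  3 → cabin 3  [load 25/25]
  3 → cabin 4 (new)  [load 3/25]
4 cabins opened.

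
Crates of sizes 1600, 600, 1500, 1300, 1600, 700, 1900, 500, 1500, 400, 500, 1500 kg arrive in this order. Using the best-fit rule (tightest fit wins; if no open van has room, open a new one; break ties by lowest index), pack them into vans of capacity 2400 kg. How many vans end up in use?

7

  1600 → van 1 (new)  [load 1600/2400]
  600 → van 1  [load 2200/2400]
  1500 → van 2 (new)  [load 1500/2400]
  1300 → van 3 (new)  [load 1300/2400]
  1600 → van 4 (new)  [load 1600/2400]
  700 → van 4  [load 2300/2400]
  1900 → van 5 (new)  [load 1900/2400]
  500 → van 5  [load 2400/2400]
  1500 → van 6 (new)  [load 1500/2400]
  400 → van 2  [load 1900/2400]
  500 → van 2  [load 2400/2400]
  1500 → van 7 (new)  [load 1500/2400]
7 vans opened.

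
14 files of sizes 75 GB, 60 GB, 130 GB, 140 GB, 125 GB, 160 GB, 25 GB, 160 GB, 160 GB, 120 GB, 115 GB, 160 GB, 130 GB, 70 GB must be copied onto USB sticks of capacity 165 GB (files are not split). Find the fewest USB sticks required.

12

Total = 160 + 160 + 160 + 160 + 140 + 130 + 130 + 125 + 120 + 115 + 75 + 70 + 60 + 25 = 1630 GB.
Lower bound: ⌈1630/165⌉ = 10 USB sticks.
A packing using 12 USB sticks:
  USB stick 1: 160 = 160
  USB stick 2: 160 = 160
  USB stick 3: 160 = 160
  USB stick 4: 160 = 160
  USB stick 5: 140 + 25 = 165
  USB stick 6: 130 = 130
  USB stick 7: 130 = 130
  USB stick 8: 125 = 125
  USB stick 9: 120 = 120
  USB stick 10: 115 = 115
  USB stick 11: 75 + 70 = 145
  USB stick 12: 60 = 60
No arrangement into 11 USB sticks stays within capacity, so 12 is optimal.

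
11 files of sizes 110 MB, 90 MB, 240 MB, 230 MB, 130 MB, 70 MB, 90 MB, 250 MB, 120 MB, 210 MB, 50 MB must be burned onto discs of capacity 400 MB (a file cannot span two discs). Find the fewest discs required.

5

Total = 250 + 240 + 230 + 210 + 130 + 120 + 110 + 90 + 90 + 70 + 50 = 1590 MB.
Lower bound: ⌈1590/400⌉ = 4 discs.
A packing using 5 discs:
  disc 1: 250 + 130 = 380
  disc 2: 240 + 120 = 360
  disc 3: 230 + 110 + 50 = 390
  disc 4: 210 + 90 + 90 = 390
  disc 5: 70 = 70
No arrangement into 4 discs stays within capacity, so 5 is optimal.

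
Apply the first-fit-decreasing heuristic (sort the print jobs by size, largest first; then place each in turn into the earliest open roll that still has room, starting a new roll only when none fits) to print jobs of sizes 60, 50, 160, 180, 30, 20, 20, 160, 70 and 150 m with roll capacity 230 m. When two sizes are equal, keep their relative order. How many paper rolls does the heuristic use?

Sorted descending: 180, 160, 160, 150, 70, 60, 50, 30, 20, 20.
  180 → roll 1 (new)  [load 180/230]
  160 → roll 2 (new)  [load 160/230]
  160 → roll 3 (new)  [load 160/230]
  150 → roll 4 (new)  [load 150/230]
  70 → roll 2  [load 230/230]
  60 → roll 3  [load 220/230]
  50 → roll 1  [load 230/230]
  30 → roll 4  [load 180/230]
  20 → roll 4  [load 200/230]
  20 → roll 4  [load 220/230]
4 paper rolls opened.

4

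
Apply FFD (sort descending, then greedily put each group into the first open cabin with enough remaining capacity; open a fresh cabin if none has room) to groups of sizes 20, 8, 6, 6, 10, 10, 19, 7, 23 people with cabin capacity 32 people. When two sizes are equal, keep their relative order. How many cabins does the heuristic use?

4

Sorted descending: 23, 20, 19, 10, 10, 8, 7, 6, 6.
  23 → cabin 1 (new)  [load 23/32]
  20 → cabin 2 (new)  [load 20/32]
  19 → cabin 3 (new)  [load 19/32]
  10 → cabin 2  [load 30/32]
  10 → cabin 3  [load 29/32]
  8 → cabin 1  [load 31/32]
  7 → cabin 4 (new)  [load 7/32]
  6 → cabin 4  [load 13/32]
  6 → cabin 4  [load 19/32]
4 cabins opened.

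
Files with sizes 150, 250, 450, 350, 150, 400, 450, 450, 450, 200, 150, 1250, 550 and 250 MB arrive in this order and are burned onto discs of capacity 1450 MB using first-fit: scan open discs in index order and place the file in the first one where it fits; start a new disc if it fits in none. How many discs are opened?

4

  150 → disc 1 (new)  [load 150/1450]
  250 → disc 1  [load 400/1450]
  450 → disc 1  [load 850/1450]
  350 → disc 1  [load 1200/1450]
  150 → disc 1  [load 1350/1450]
  400 → disc 2 (new)  [load 400/1450]
  450 → disc 2  [load 850/1450]
  450 → disc 2  [load 1300/1450]
  450 → disc 3 (new)  [load 450/1450]
  200 → disc 3  [load 650/1450]
  150 → disc 2  [load 1450/1450]
  1250 → disc 4 (new)  [load 1250/1450]
  550 → disc 3  [load 1200/1450]
  250 → disc 3  [load 1450/1450]
4 discs opened.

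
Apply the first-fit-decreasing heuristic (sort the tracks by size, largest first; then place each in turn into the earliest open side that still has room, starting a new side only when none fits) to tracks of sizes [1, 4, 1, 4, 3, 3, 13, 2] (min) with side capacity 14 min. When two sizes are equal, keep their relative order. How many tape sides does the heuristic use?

Sorted descending: 13, 4, 4, 3, 3, 2, 1, 1.
  13 → side 1 (new)  [load 13/14]
  4 → side 2 (new)  [load 4/14]
  4 → side 2  [load 8/14]
  3 → side 2  [load 11/14]
  3 → side 2  [load 14/14]
  2 → side 3 (new)  [load 2/14]
  1 → side 1  [load 14/14]
  1 → side 3  [load 3/14]
3 tape sides opened.

3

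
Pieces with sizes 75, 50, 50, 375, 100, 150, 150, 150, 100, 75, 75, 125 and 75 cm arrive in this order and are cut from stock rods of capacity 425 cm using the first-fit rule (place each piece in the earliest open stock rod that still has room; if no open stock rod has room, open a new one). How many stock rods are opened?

4

  75 → stock rod 1 (new)  [load 75/425]
  50 → stock rod 1  [load 125/425]
  50 → stock rod 1  [load 175/425]
  375 → stock rod 2 (new)  [load 375/425]
  100 → stock rod 1  [load 275/425]
  150 → stock rod 1  [load 425/425]
  150 → stock rod 3 (new)  [load 150/425]
  150 → stock rod 3  [load 300/425]
  100 → stock rod 3  [load 400/425]
  75 → stock rod 4 (new)  [load 75/425]
  75 → stock rod 4  [load 150/425]
  125 → stock rod 4  [load 275/425]
  75 → stock rod 4  [load 350/425]
4 stock rods opened.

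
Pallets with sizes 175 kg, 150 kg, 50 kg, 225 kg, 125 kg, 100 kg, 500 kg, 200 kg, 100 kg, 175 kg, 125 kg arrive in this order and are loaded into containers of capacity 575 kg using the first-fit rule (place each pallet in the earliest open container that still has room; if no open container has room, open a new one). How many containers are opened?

  175 → container 1 (new)  [load 175/575]
  150 → container 1  [load 325/575]
  50 → container 1  [load 375/575]
  225 → container 2 (new)  [load 225/575]
  125 → container 1  [load 500/575]
  100 → container 2  [load 325/575]
  500 → container 3 (new)  [load 500/575]
  200 → container 2  [load 525/575]
  100 → container 4 (new)  [load 100/575]
  175 → container 4  [load 275/575]
  125 → container 4  [load 400/575]
4 containers opened.

4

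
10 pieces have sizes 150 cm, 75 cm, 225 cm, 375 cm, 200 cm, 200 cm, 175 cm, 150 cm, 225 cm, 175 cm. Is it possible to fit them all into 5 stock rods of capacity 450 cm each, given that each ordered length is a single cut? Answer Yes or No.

Yes

A valid assignment using 5 stock rods:
  stock rod 1: 375 + 75 = 450
  stock rod 2: 225 + 225 = 450
  stock rod 3: 200 + 200 = 400
  stock rod 4: 175 + 175 = 350
  stock rod 5: 150 + 150 = 300
Every load is within 450 cm, so 5 stock rods suffice.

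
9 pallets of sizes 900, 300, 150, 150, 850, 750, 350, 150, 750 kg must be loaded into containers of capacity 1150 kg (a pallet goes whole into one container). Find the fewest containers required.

4

Total = 900 + 850 + 750 + 750 + 350 + 300 + 150 + 150 + 150 = 4350 kg.
Lower bound: ⌈4350/1150⌉ = 4 containers.
A packing using 4 containers:
  container 1: 900 + 150 = 1050
  container 2: 850 + 300 = 1150
  container 3: 750 + 350 = 1100
  container 4: 750 + 150 + 150 = 1050
This matches the lower bound, so 4 is optimal.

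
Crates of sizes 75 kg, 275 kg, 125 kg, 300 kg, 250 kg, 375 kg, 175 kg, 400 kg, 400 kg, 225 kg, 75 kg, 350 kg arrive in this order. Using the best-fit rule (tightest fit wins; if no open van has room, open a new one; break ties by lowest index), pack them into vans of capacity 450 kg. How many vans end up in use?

  75 → van 1 (new)  [load 75/450]
  275 → van 1  [load 350/450]
  125 → van 2 (new)  [load 125/450]
  300 → van 2  [load 425/450]
  250 → van 3 (new)  [load 250/450]
  375 → van 4 (new)  [load 375/450]
  175 → van 3  [load 425/450]
  400 → van 5 (new)  [load 400/450]
  400 → van 6 (new)  [load 400/450]
  225 → van 7 (new)  [load 225/450]
  75 → van 4  [load 450/450]
  350 → van 8 (new)  [load 350/450]
8 vans opened.

8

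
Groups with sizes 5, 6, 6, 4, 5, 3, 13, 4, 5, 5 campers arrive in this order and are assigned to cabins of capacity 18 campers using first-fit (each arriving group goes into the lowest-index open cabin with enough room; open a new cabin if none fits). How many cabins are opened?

  5 → cabin 1 (new)  [load 5/18]
  6 → cabin 1  [load 11/18]
  6 → cabin 1  [load 17/18]
  4 → cabin 2 (new)  [load 4/18]
  5 → cabin 2  [load 9/18]
  3 → cabin 2  [load 12/18]
  13 → cabin 3 (new)  [load 13/18]
  4 → cabin 2  [load 16/18]
  5 → cabin 3  [load 18/18]
  5 → cabin 4 (new)  [load 5/18]
4 cabins opened.

4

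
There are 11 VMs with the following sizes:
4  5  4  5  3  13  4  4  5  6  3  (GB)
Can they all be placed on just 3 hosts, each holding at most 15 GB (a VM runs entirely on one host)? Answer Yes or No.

Total = 56 GB; ⌈56/15⌉ = 4.
At least 4 hosts are required, but only 3 are allowed.

No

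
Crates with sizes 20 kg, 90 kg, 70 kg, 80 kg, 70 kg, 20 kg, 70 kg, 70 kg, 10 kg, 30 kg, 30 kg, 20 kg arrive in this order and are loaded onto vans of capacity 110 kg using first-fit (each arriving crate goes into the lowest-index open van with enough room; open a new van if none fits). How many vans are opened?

6

  20 → van 1 (new)  [load 20/110]
  90 → van 1  [load 110/110]
  70 → van 2 (new)  [load 70/110]
  80 → van 3 (new)  [load 80/110]
  70 → van 4 (new)  [load 70/110]
  20 → van 2  [load 90/110]
  70 → van 5 (new)  [load 70/110]
  70 → van 6 (new)  [load 70/110]
  10 → van 2  [load 100/110]
  30 → van 3  [load 110/110]
  30 → van 4  [load 100/110]
  20 → van 5  [load 90/110]
6 vans opened.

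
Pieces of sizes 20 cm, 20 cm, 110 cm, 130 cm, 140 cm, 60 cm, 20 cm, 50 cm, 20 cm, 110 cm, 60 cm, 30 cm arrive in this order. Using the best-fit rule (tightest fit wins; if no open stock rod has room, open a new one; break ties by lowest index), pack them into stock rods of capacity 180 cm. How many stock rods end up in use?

5

  20 → stock rod 1 (new)  [load 20/180]
  20 → stock rod 1  [load 40/180]
  110 → stock rod 1  [load 150/180]
  130 → stock rod 2 (new)  [load 130/180]
  140 → stock rod 3 (new)  [load 140/180]
  60 → stock rod 4 (new)  [load 60/180]
  20 → stock rod 1  [load 170/180]
  50 → stock rod 2  [load 180/180]
  20 → stock rod 3  [load 160/180]
  110 → stock rod 4  [load 170/180]
  60 → stock rod 5 (new)  [load 60/180]
  30 → stock rod 5  [load 90/180]
5 stock rods opened.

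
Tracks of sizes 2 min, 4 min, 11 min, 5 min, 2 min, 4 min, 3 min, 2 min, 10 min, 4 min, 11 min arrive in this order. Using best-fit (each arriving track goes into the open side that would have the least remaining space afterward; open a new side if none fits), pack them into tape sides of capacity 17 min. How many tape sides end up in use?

4

  2 → side 1 (new)  [load 2/17]
  4 → side 1  [load 6/17]
  11 → side 1  [load 17/17]
  5 → side 2 (new)  [load 5/17]
  2 → side 2  [load 7/17]
  4 → side 2  [load 11/17]
  3 → side 2  [load 14/17]
  2 → side 2  [load 16/17]
  10 → side 3 (new)  [load 10/17]
  4 → side 3  [load 14/17]
  11 → side 4 (new)  [load 11/17]
4 tape sides opened.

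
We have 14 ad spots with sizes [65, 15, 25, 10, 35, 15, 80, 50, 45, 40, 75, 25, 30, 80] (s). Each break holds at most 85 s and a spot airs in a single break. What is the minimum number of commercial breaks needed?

8

Total = 80 + 80 + 75 + 65 + 50 + 45 + 40 + 35 + 30 + 25 + 25 + 15 + 15 + 10 = 590 s.
Lower bound: ⌈590/85⌉ = 7 commercial breaks.
A packing using 8 commercial breaks:
  break 1: 80 = 80
  break 2: 80 = 80
  break 3: 75 + 10 = 85
  break 4: 65 + 15 = 80
  break 5: 50 + 35 = 85
  break 6: 45 + 40 = 85
  break 7: 30 + 25 + 25 = 80
  break 8: 15 = 15
No arrangement into 7 commercial breaks stays within capacity, so 8 is optimal.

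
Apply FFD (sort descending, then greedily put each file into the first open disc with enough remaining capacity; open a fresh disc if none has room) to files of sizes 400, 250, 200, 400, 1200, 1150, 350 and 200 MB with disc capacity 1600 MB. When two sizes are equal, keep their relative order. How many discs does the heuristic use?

3

Sorted descending: 1200, 1150, 400, 400, 350, 250, 200, 200.
  1200 → disc 1 (new)  [load 1200/1600]
  1150 → disc 2 (new)  [load 1150/1600]
  400 → disc 1  [load 1600/1600]
  400 → disc 2  [load 1550/1600]
  350 → disc 3 (new)  [load 350/1600]
  250 → disc 3  [load 600/1600]
  200 → disc 3  [load 800/1600]
  200 → disc 3  [load 1000/1600]
3 discs opened.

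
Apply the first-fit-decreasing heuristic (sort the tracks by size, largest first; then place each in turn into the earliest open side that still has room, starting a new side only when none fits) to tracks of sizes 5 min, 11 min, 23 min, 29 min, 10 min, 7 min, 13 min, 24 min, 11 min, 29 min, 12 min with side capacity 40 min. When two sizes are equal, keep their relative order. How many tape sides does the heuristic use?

5

Sorted descending: 29, 29, 24, 23, 13, 12, 11, 11, 10, 7, 5.
  29 → side 1 (new)  [load 29/40]
  29 → side 2 (new)  [load 29/40]
  24 → side 3 (new)  [load 24/40]
  23 → side 4 (new)  [load 23/40]
  13 → side 3  [load 37/40]
  12 → side 4  [load 35/40]
  11 → side 1  [load 40/40]
  11 → side 2  [load 40/40]
  10 → side 5 (new)  [load 10/40]
  7 → side 5  [load 17/40]
  5 → side 4  [load 40/40]
5 tape sides opened.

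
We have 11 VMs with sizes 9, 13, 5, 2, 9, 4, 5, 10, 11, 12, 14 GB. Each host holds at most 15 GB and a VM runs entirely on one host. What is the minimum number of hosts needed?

7

Total = 14 + 13 + 12 + 11 + 10 + 9 + 9 + 5 + 5 + 4 + 2 = 94 GB.
Lower bound: ⌈94/15⌉ = 7 hosts.
A packing using 7 hosts:
  host 1: 14 = 14
  host 2: 13 + 2 = 15
  host 3: 12 = 12
  host 4: 11 + 4 = 15
  host 5: 10 + 5 = 15
  host 6: 9 + 5 = 14
  host 7: 9 = 9
This matches the lower bound, so 7 is optimal.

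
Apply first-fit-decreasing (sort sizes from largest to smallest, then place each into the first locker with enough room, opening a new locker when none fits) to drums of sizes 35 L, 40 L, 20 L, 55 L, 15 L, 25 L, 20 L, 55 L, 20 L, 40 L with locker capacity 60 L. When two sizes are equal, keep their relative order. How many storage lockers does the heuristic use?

Sorted descending: 55, 55, 40, 40, 35, 25, 20, 20, 20, 15.
  55 → locker 1 (new)  [load 55/60]
  55 → locker 2 (new)  [load 55/60]
  40 → locker 3 (new)  [load 40/60]
  40 → locker 4 (new)  [load 40/60]
  35 → locker 5 (new)  [load 35/60]
  25 → locker 5  [load 60/60]
  20 → locker 3  [load 60/60]
  20 → locker 4  [load 60/60]
  20 → locker 6 (new)  [load 20/60]
  15 → locker 6  [load 35/60]
6 storage lockers opened.

6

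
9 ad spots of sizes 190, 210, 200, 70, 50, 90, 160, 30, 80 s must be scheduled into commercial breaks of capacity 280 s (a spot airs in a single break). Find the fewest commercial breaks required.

4

Total = 210 + 200 + 190 + 160 + 90 + 80 + 70 + 50 + 30 = 1080 s.
Lower bound: ⌈1080/280⌉ = 4 commercial breaks.
A packing using 4 commercial breaks:
  break 1: 210 + 70 = 280
  break 2: 200 + 80 = 280
  break 3: 190 + 90 = 280
  break 4: 160 + 50 + 30 = 240
This matches the lower bound, so 4 is optimal.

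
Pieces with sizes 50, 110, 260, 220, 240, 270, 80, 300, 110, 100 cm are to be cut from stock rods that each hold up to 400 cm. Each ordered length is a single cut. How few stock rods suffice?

5

Total = 300 + 270 + 260 + 240 + 220 + 110 + 110 + 100 + 80 + 50 = 1740 cm.
Lower bound: ⌈1740/400⌉ = 5 stock rods.
A packing using 5 stock rods:
  stock rod 1: 300 + 100 = 400
  stock rod 2: 270 + 110 = 380
  stock rod 3: 260 + 110 = 370
  stock rod 4: 240 + 80 + 50 = 370
  stock rod 5: 220 = 220
This matches the lower bound, so 5 is optimal.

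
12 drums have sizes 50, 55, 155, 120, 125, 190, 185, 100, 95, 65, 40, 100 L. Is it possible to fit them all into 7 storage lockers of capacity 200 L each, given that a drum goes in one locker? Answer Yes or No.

A valid assignment using 7 storage lockers:
  locker 1: 190 = 190
  locker 2: 185 = 185
  locker 3: 155 + 40 = 195
  locker 4: 125 + 65 = 190
  locker 5: 120 + 55 = 175
  locker 6: 100 + 100 = 200
  locker 7: 95 + 50 = 145
Every load is within 200 L, so 7 storage lockers suffice.

Yes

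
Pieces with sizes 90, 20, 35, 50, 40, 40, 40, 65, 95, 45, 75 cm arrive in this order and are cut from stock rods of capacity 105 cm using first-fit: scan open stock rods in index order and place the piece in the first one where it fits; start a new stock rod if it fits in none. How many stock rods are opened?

  90 → stock rod 1 (new)  [load 90/105]
  20 → stock rod 2 (new)  [load 20/105]
  35 → stock rod 2  [load 55/105]
  50 → stock rod 2  [load 105/105]
  40 → stock rod 3 (new)  [load 40/105]
  40 → stock rod 3  [load 80/105]
  40 → stock rod 4 (new)  [load 40/105]
  65 → stock rod 4  [load 105/105]
  95 → stock rod 5 (new)  [load 95/105]
  45 → stock rod 6 (new)  [load 45/105]
  75 → stock rod 7 (new)  [load 75/105]
7 stock rods opened.

7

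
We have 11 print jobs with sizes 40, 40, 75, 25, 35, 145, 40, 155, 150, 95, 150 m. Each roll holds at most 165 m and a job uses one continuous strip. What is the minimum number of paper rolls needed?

Total = 155 + 150 + 150 + 145 + 95 + 75 + 40 + 40 + 40 + 35 + 25 = 950 m.
Lower bound: ⌈950/165⌉ = 6 paper rolls.
A packing using 7 paper rolls:
  roll 1: 155 = 155
  roll 2: 150 = 150
  roll 3: 150 = 150
  roll 4: 145 = 145
  roll 5: 95 + 40 + 25 = 160
  roll 6: 75 + 40 + 40 = 155
  roll 7: 35 = 35
No arrangement into 6 paper rolls stays within capacity, so 7 is optimal.

7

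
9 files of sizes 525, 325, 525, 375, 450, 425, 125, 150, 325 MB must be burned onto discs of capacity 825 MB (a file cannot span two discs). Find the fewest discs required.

5

Total = 525 + 525 + 450 + 425 + 375 + 325 + 325 + 150 + 125 = 3225 MB.
Lower bound: ⌈3225/825⌉ = 4 discs.
A packing using 5 discs:
  disc 1: 525 + 150 + 125 = 800
  disc 2: 525 = 525
  disc 3: 450 + 375 = 825
  disc 4: 425 + 325 = 750
  disc 5: 325 = 325
No arrangement into 4 discs stays within capacity, so 5 is optimal.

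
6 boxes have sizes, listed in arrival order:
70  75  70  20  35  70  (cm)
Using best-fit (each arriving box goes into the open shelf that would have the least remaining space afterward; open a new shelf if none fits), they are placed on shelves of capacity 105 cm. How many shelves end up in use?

  70 → shelf 1 (new)  [load 70/105]
  75 → shelf 2 (new)  [load 75/105]
  70 → shelf 3 (new)  [load 70/105]
  20 → shelf 2  [load 95/105]
  35 → shelf 1  [load 105/105]
  70 → shelf 4 (new)  [load 70/105]
4 shelves opened.

4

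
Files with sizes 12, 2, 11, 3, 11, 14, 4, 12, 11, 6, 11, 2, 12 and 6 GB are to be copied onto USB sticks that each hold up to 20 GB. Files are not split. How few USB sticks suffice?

Total = 14 + 12 + 12 + 12 + 11 + 11 + 11 + 11 + 6 + 6 + 4 + 3 + 2 + 2 = 117 GB.
Lower bound: ⌈117/20⌉ = 6 USB sticks.
Also, 8 files each exceed 10 GB, and no two of those can share a USB stick, so at least 8 USB sticks are needed.
A packing using 8 USB sticks:
  USB stick 1: 14 + 6 = 20
  USB stick 2: 12 + 6 + 2 = 20
  USB stick 3: 12 + 4 + 3 = 19
  USB stick 4: 12 + 2 = 14
  USB stick 5: 11 = 11
  USB stick 6: 11 = 11
  USB stick 7: 11 = 11
  USB stick 8: 11 = 11
This matches the lower bound, so 8 is optimal.

8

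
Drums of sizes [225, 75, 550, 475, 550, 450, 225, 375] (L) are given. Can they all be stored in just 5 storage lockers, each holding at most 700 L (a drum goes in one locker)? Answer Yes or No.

A valid assignment using 5 storage lockers:
  locker 1: 550 + 75 = 625
  locker 2: 550 = 550
  locker 3: 475 + 225 = 700
  locker 4: 450 + 225 = 675
  locker 5: 375 = 375
Every load is within 700 L, so 5 storage lockers suffice.

Yes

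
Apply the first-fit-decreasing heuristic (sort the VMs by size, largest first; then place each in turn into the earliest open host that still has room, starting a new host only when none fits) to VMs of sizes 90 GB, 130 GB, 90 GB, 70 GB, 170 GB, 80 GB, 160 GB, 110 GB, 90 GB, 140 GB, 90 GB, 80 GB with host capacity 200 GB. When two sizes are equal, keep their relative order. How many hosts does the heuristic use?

8

Sorted descending: 170, 160, 140, 130, 110, 90, 90, 90, 90, 80, 80, 70.
  170 → host 1 (new)  [load 170/200]
  160 → host 2 (new)  [load 160/200]
  140 → host 3 (new)  [load 140/200]
  130 → host 4 (new)  [load 130/200]
  110 → host 5 (new)  [load 110/200]
  90 → host 5  [load 200/200]
  90 → host 6 (new)  [load 90/200]
  90 → host 6  [load 180/200]
  90 → host 7 (new)  [load 90/200]
  80 → host 7  [load 170/200]
  80 → host 8 (new)  [load 80/200]
  70 → host 4  [load 200/200]
8 hosts opened.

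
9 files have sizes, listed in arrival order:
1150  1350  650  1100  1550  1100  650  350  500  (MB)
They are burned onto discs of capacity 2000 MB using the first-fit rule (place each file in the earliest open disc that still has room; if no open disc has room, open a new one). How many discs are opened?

  1150 → disc 1 (new)  [load 1150/2000]
  1350 → disc 2 (new)  [load 1350/2000]
  650 → disc 1  [load 1800/2000]
  1100 → disc 3 (new)  [load 1100/2000]
  1550 → disc 4 (new)  [load 1550/2000]
  1100 → disc 5 (new)  [load 1100/2000]
  650 → disc 2  [load 2000/2000]
  350 → disc 3  [load 1450/2000]
  500 → disc 3  [load 1950/2000]
5 discs opened.

5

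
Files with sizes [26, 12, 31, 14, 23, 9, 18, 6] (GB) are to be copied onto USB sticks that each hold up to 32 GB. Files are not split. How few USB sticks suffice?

Total = 31 + 26 + 23 + 18 + 14 + 12 + 9 + 6 = 139 GB.
Lower bound: ⌈139/32⌉ = 5 USB sticks.
A packing using 5 USB sticks:
  USB stick 1: 31 = 31
  USB stick 2: 26 + 6 = 32
  USB stick 3: 23 + 9 = 32
  USB stick 4: 18 + 14 = 32
  USB stick 5: 12 = 12
This matches the lower bound, so 5 is optimal.

5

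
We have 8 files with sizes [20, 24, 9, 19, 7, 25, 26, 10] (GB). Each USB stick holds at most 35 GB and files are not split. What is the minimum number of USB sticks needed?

Total = 26 + 25 + 24 + 20 + 19 + 10 + 9 + 7 = 140 GB.
Lower bound: ⌈140/35⌉ = 4 USB sticks.
Also, 5 files each exceed 35/2 GB, and no two of those can share a USB stick, so at least 5 USB sticks are needed.
A packing using 5 USB sticks:
  USB stick 1: 26 + 9 = 35
  USB stick 2: 25 + 10 = 35
  USB stick 3: 24 + 7 = 31
  USB stick 4: 20 = 20
  USB stick 5: 19 = 19
This matches the lower bound, so 5 is optimal.

5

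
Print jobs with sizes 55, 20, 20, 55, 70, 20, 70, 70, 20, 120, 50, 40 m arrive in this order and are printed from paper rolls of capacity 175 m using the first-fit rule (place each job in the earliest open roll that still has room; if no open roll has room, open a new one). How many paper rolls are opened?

  55 → roll 1 (new)  [load 55/175]
  20 → roll 1  [load 75/175]
  20 → roll 1  [load 95/175]
  55 → roll 1  [load 150/175]
  70 → roll 2 (new)  [load 70/175]
  20 → roll 1  [load 170/175]
  70 → roll 2  [load 140/175]
  70 → roll 3 (new)  [load 70/175]
  20 → roll 2  [load 160/175]
  120 → roll 4 (new)  [load 120/175]
  50 → roll 3  [load 120/175]
  40 → roll 3  [load 160/175]
4 paper rolls opened.

4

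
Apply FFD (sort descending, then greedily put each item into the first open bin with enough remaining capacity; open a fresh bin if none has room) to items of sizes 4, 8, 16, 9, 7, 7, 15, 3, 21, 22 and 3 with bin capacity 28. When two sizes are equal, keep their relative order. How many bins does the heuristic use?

Sorted descending: 22, 21, 16, 15, 9, 8, 7, 7, 4, 3, 3.
  22 → bin 1 (new)  [load 22/28]
  21 → bin 2 (new)  [load 21/28]
  16 → bin 3 (new)  [load 16/28]
  15 → bin 4 (new)  [load 15/28]
  9 → bin 3  [load 25/28]
  8 → bin 4  [load 23/28]
  7 → bin 2  [load 28/28]
  7 → bin 5 (new)  [load 7/28]
  4 → bin 1  [load 26/28]
  3 → bin 3  [load 28/28]
  3 → bin 4  [load 26/28]
5 bins opened.

5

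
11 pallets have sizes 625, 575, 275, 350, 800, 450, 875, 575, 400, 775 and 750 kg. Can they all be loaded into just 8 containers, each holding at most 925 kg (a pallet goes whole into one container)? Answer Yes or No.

Yes

A valid assignment using 8 containers:
  container 1: 875 = 875
  container 2: 800 = 800
  container 3: 775 = 775
  container 4: 750 = 750
  container 5: 625 + 275 = 900
  container 6: 575 + 350 = 925
  container 7: 575 = 575
  container 8: 450 + 400 = 850
Every load is within 925 kg, so 8 containers suffice.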